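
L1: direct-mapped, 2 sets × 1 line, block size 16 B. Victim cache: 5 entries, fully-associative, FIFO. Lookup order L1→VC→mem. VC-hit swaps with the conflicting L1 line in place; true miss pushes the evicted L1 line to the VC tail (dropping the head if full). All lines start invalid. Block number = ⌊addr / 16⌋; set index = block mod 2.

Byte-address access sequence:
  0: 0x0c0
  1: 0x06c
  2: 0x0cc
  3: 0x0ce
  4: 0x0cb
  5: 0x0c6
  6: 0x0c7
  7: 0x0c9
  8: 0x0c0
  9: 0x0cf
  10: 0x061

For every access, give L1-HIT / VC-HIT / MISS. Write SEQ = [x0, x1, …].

  [0] addr=0xc0 blk=12 s=0: MISS | VC []
  [1] addr=0x6c blk=6 s=0: MISS | VC [12]
  [2] addr=0xcc blk=12 s=0: VC-HIT | VC [6]
  [3] addr=0xce blk=12 s=0: L1-HIT | VC [6]
  [4] addr=0xcb blk=12 s=0: L1-HIT | VC [6]
  [5] addr=0xc6 blk=12 s=0: L1-HIT | VC [6]
  [6] addr=0xc7 blk=12 s=0: L1-HIT | VC [6]
  [7] addr=0xc9 blk=12 s=0: L1-HIT | VC [6]
  [8] addr=0xc0 blk=12 s=0: L1-HIT | VC [6]
  [9] addr=0xcf blk=12 s=0: L1-HIT | VC [6]
  [10] addr=0x61 blk=6 s=0: VC-HIT | VC [12]

SEQ = [MISS, MISS, VC-HIT, L1-HIT, L1-HIT, L1-HIT, L1-HIT, L1-HIT, L1-HIT, L1-HIT, VC-HIT]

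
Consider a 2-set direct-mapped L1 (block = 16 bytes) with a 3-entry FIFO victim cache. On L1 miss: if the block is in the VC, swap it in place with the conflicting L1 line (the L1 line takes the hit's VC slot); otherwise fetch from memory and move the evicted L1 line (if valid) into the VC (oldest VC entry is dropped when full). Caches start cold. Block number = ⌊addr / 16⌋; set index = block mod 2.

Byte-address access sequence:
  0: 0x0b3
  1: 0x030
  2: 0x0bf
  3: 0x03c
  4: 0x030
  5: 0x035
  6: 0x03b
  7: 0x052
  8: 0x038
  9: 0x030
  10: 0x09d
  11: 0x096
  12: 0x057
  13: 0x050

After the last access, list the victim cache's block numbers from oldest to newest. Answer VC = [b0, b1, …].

VC = [11, 9, 3]

0: 0xb3 (blk 11, set 1) → MISS  vc=[]
1: 0x30 (blk 3, set 1) → MISS  vc=[11]
2: 0xbf (blk 11, set 1) → VC-HIT  vc=[3]
3: 0x3c (blk 3, set 1) → VC-HIT  vc=[11]
4: 0x30 (blk 3, set 1) → L1-HIT  vc=[11]
5: 0x35 (blk 3, set 1) → L1-HIT  vc=[11]
6: 0x3b (blk 3, set 1) → L1-HIT  vc=[11]
7: 0x52 (blk 5, set 1) → MISS  vc=[11, 3]
8: 0x38 (blk 3, set 1) → VC-HIT  vc=[11, 5]
9: 0x30 (blk 3, set 1) → L1-HIT  vc=[11, 5]
10: 0x9d (blk 9, set 1) → MISS  vc=[11, 5, 3]
11: 0x96 (blk 9, set 1) → L1-HIT  vc=[11, 5, 3]
12: 0x57 (blk 5, set 1) → VC-HIT  vc=[11, 9, 3]
13: 0x50 (blk 5, set 1) → L1-HIT  vc=[11, 9, 3]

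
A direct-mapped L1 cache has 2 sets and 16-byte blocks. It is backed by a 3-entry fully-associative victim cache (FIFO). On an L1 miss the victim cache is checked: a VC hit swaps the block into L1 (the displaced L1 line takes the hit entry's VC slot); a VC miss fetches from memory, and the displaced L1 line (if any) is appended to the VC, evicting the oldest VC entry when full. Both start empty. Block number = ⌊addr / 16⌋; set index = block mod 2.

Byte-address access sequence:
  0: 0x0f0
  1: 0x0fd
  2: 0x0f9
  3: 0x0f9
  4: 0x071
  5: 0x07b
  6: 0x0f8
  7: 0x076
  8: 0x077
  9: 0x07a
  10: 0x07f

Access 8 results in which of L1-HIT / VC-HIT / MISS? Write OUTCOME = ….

0: 0xf0 (blk 15, set 1) → MISS  vc=[]
1: 0xfd (blk 15, set 1) → L1-HIT  vc=[]
2: 0xf9 (blk 15, set 1) → L1-HIT  vc=[]
3: 0xf9 (blk 15, set 1) → L1-HIT  vc=[]
4: 0x71 (blk 7, set 1) → MISS  vc=[15]
5: 0x7b (blk 7, set 1) → L1-HIT  vc=[15]
6: 0xf8 (blk 15, set 1) → VC-HIT  vc=[7]
7: 0x76 (blk 7, set 1) → VC-HIT  vc=[15]
8: 0x77 (blk 7, set 1) → L1-HIT  vc=[15]
9: 0x7a (blk 7, set 1) → L1-HIT  vc=[15]
10: 0x7f (blk 7, set 1) → L1-HIT  vc=[15]

OUTCOME = L1-HIT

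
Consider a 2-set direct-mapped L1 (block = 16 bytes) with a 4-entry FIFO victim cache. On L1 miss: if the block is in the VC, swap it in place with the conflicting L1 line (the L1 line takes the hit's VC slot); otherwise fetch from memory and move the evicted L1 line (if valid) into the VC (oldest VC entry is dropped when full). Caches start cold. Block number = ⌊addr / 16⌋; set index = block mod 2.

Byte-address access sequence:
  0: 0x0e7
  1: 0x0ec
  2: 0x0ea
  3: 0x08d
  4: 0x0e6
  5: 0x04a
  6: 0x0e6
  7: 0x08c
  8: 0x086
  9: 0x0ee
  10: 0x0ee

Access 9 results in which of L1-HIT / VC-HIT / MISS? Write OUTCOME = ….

0: 0xe7 (blk 14, set 0) → MISS  vc=[]
1: 0xec (blk 14, set 0) → L1-HIT  vc=[]
2: 0xea (blk 14, set 0) → L1-HIT  vc=[]
3: 0x8d (blk 8, set 0) → MISS  vc=[14]
4: 0xe6 (blk 14, set 0) → VC-HIT  vc=[8]
5: 0x4a (blk 4, set 0) → MISS  vc=[8, 14]
6: 0xe6 (blk 14, set 0) → VC-HIT  vc=[8, 4]
7: 0x8c (blk 8, set 0) → VC-HIT  vc=[14, 4]
8: 0x86 (blk 8, set 0) → L1-HIT  vc=[14, 4]
9: 0xee (blk 14, set 0) → VC-HIT  vc=[8, 4]
10: 0xee (blk 14, set 0) → L1-HIT  vc=[8, 4]

OUTCOME = VC-HIT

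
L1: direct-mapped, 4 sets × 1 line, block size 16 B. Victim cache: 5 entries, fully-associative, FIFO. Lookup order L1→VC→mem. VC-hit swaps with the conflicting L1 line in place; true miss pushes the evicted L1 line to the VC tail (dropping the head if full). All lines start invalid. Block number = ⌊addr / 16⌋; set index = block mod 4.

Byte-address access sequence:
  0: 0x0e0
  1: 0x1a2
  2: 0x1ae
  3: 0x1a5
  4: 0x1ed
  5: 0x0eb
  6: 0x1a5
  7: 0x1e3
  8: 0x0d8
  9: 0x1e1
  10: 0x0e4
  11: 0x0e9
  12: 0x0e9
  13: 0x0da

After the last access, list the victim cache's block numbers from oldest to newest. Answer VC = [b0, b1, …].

VC = [26, 30]

  [0] addr=0xe0 blk=14 s=2: MISS | VC []
  [1] addr=0x1a2 blk=26 s=2: MISS | VC [14]
  [2] addr=0x1ae blk=26 s=2: L1-HIT | VC [14]
  [3] addr=0x1a5 blk=26 s=2: L1-HIT | VC [14]
  [4] addr=0x1ed blk=30 s=2: MISS | VC [14, 26]
  [5] addr=0xeb blk=14 s=2: VC-HIT | VC [30, 26]
  [6] addr=0x1a5 blk=26 s=2: VC-HIT | VC [30, 14]
  [7] addr=0x1e3 blk=30 s=2: VC-HIT | VC [26, 14]
  [8] addr=0xd8 blk=13 s=1: MISS | VC [26, 14]
  [9] addr=0x1e1 blk=30 s=2: L1-HIT | VC [26, 14]
  [10] addr=0xe4 blk=14 s=2: VC-HIT | VC [26, 30]
  [11] addr=0xe9 blk=14 s=2: L1-HIT | VC [26, 30]
  [12] addr=0xe9 blk=14 s=2: L1-HIT | VC [26, 30]
  [13] addr=0xda blk=13 s=1: L1-HIT | VC [26, 30]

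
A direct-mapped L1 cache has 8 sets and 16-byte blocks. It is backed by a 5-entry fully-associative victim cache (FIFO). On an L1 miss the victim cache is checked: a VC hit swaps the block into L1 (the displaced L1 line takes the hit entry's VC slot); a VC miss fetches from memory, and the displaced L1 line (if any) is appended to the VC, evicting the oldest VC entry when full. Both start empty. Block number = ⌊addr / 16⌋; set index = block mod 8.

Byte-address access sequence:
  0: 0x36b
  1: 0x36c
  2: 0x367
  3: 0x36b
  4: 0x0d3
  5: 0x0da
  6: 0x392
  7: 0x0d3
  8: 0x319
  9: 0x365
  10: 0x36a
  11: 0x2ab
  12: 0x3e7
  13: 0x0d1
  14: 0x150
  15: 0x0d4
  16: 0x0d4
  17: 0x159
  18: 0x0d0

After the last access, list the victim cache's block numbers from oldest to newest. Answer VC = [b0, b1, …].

VC = [57, 54, 21]

#0 0x36b→b54/s6 MISS; vc=[]
#1 0x36c→b54/s6 L1-HIT; vc=[]
#2 0x367→b54/s6 L1-HIT; vc=[]
#3 0x36b→b54/s6 L1-HIT; vc=[]
#4 0xd3→b13/s5 MISS; vc=[]
#5 0xda→b13/s5 L1-HIT; vc=[]
#6 0x392→b57/s1 MISS; vc=[]
#7 0xd3→b13/s5 L1-HIT; vc=[]
#8 0x319→b49/s1 MISS; vc=[57]
#9 0x365→b54/s6 L1-HIT; vc=[57]
#10 0x36a→b54/s6 L1-HIT; vc=[57]
#11 0x2ab→b42/s2 MISS; vc=[57]
#12 0x3e7→b62/s6 MISS; vc=[57,54]
#13 0xd1→b13/s5 L1-HIT; vc=[57,54]
#14 0x150→b21/s5 MISS; vc=[57,54,13]
#15 0xd4→b13/s5 VC-HIT; vc=[57,54,21]
#16 0xd4→b13/s5 L1-HIT; vc=[57,54,21]
#17 0x159→b21/s5 VC-HIT; vc=[57,54,13]
#18 0xd0→b13/s5 VC-HIT; vc=[57,54,21]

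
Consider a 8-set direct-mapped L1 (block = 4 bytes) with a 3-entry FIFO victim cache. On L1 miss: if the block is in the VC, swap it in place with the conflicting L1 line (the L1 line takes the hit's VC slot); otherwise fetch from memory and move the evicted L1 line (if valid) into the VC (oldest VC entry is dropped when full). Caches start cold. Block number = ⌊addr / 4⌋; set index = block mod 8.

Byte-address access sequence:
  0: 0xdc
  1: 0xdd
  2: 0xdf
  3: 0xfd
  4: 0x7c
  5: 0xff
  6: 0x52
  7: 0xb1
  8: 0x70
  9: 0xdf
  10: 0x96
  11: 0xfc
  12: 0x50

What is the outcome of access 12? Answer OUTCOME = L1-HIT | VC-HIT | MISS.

OUTCOME = VC-HIT

#0 0xdc→b55/s7 MISS; vc=[]
#1 0xdd→b55/s7 L1-HIT; vc=[]
#2 0xdf→b55/s7 L1-HIT; vc=[]
#3 0xfd→b63/s7 MISS; vc=[55]
#4 0x7c→b31/s7 MISS; vc=[55,63]
#5 0xff→b63/s7 VC-HIT; vc=[55,31]
#6 0x52→b20/s4 MISS; vc=[55,31]
#7 0xb1→b44/s4 MISS; vc=[55,31,20]
#8 0x70→b28/s4 MISS; vc=[31,20,44]
#9 0xdf→b55/s7 MISS; vc=[20,44,63]
#10 0x96→b37/s5 MISS; vc=[20,44,63]
#11 0xfc→b63/s7 VC-HIT; vc=[20,44,55]
#12 0x50→b20/s4 VC-HIT; vc=[28,44,55]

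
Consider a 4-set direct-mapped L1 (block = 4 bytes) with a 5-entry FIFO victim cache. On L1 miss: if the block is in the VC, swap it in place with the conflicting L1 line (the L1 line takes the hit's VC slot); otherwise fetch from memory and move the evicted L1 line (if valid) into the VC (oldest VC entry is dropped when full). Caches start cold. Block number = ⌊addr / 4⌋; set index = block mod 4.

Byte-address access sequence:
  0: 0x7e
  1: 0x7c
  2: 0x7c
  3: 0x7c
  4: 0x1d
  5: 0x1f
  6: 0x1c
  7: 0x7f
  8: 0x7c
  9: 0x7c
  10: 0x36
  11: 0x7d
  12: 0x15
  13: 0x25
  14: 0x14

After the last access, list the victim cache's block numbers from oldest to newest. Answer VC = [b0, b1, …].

0: 0x7e (blk 31, set 3) → MISS  vc=[]
1: 0x7c (blk 31, set 3) → L1-HIT  vc=[]
2: 0x7c (blk 31, set 3) → L1-HIT  vc=[]
3: 0x7c (blk 31, set 3) → L1-HIT  vc=[]
4: 0x1d (blk 7, set 3) → MISS  vc=[31]
5: 0x1f (blk 7, set 3) → L1-HIT  vc=[31]
6: 0x1c (blk 7, set 3) → L1-HIT  vc=[31]
7: 0x7f (blk 31, set 3) → VC-HIT  vc=[7]
8: 0x7c (blk 31, set 3) → L1-HIT  vc=[7]
9: 0x7c (blk 31, set 3) → L1-HIT  vc=[7]
10: 0x36 (blk 13, set 1) → MISS  vc=[7]
11: 0x7d (blk 31, set 3) → L1-HIT  vc=[7]
12: 0x15 (blk 5, set 1) → MISS  vc=[7, 13]
13: 0x25 (blk 9, set 1) → MISS  vc=[7, 13, 5]
14: 0x14 (blk 5, set 1) → VC-HIT  vc=[7, 13, 9]

VC = [7, 13, 9]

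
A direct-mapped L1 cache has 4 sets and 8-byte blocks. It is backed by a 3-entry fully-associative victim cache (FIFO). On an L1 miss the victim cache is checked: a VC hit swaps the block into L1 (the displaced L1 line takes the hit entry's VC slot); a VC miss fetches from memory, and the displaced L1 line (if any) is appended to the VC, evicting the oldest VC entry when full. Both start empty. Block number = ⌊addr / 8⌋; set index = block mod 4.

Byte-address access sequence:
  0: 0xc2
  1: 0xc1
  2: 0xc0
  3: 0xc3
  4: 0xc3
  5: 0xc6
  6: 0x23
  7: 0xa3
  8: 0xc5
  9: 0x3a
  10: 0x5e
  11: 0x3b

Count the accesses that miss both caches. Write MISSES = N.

MISSES = 5

0: 0xc2 (blk 24, set 0) → MISS  vc=[]
1: 0xc1 (blk 24, set 0) → L1-HIT  vc=[]
2: 0xc0 (blk 24, set 0) → L1-HIT  vc=[]
3: 0xc3 (blk 24, set 0) → L1-HIT  vc=[]
4: 0xc3 (blk 24, set 0) → L1-HIT  vc=[]
5: 0xc6 (blk 24, set 0) → L1-HIT  vc=[]
6: 0x23 (blk 4, set 0) → MISS  vc=[24]
7: 0xa3 (blk 20, set 0) → MISS  vc=[24, 4]
8: 0xc5 (blk 24, set 0) → VC-HIT  vc=[20, 4]
9: 0x3a (blk 7, set 3) → MISS  vc=[20, 4]
10: 0x5e (blk 11, set 3) → MISS  vc=[20, 4, 7]
11: 0x3b (blk 7, set 3) → VC-HIT  vc=[20, 4, 11]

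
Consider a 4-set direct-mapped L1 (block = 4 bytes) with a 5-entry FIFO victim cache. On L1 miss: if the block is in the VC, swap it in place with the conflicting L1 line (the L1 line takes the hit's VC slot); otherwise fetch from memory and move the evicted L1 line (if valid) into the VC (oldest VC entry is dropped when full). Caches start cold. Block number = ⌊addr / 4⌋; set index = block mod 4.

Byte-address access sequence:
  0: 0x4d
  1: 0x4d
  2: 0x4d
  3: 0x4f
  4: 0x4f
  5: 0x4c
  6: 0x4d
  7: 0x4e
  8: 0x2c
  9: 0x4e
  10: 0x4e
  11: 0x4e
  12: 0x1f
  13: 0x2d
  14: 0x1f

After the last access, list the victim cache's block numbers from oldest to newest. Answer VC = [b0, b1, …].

#0 0x4d→b19/s3 MISS; vc=[]
#1 0x4d→b19/s3 L1-HIT; vc=[]
#2 0x4d→b19/s3 L1-HIT; vc=[]
#3 0x4f→b19/s3 L1-HIT; vc=[]
#4 0x4f→b19/s3 L1-HIT; vc=[]
#5 0x4c→b19/s3 L1-HIT; vc=[]
#6 0x4d→b19/s3 L1-HIT; vc=[]
#7 0x4e→b19/s3 L1-HIT; vc=[]
#8 0x2c→b11/s3 MISS; vc=[19]
#9 0x4e→b19/s3 VC-HIT; vc=[11]
#10 0x4e→b19/s3 L1-HIT; vc=[11]
#11 0x4e→b19/s3 L1-HIT; vc=[11]
#12 0x1f→b7/s3 MISS; vc=[11,19]
#13 0x2d→b11/s3 VC-HIT; vc=[7,19]
#14 0x1f→b7/s3 VC-HIT; vc=[11,19]

VC = [11, 19]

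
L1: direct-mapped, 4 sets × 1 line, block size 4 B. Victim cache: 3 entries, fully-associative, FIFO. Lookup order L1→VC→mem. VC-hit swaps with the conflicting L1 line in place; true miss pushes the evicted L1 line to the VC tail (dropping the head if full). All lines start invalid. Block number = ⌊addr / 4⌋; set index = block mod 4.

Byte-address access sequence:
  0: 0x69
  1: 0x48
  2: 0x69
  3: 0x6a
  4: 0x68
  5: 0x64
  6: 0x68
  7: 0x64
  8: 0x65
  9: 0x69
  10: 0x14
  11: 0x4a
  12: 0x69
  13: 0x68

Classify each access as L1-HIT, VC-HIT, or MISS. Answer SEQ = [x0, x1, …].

0: 0x69 (blk 26, set 2) → MISS  vc=[]
1: 0x48 (blk 18, set 2) → MISS  vc=[26]
2: 0x69 (blk 26, set 2) → VC-HIT  vc=[18]
3: 0x6a (blk 26, set 2) → L1-HIT  vc=[18]
4: 0x68 (blk 26, set 2) → L1-HIT  vc=[18]
5: 0x64 (blk 25, set 1) → MISS  vc=[18]
6: 0x68 (blk 26, set 2) → L1-HIT  vc=[18]
7: 0x64 (blk 25, set 1) → L1-HIT  vc=[18]
8: 0x65 (blk 25, set 1) → L1-HIT  vc=[18]
9: 0x69 (blk 26, set 2) → L1-HIT  vc=[18]
10: 0x14 (blk 5, set 1) → MISS  vc=[18, 25]
11: 0x4a (blk 18, set 2) → VC-HIT  vc=[26, 25]
12: 0x69 (blk 26, set 2) → VC-HIT  vc=[18, 25]
13: 0x68 (blk 26, set 2) → L1-HIT  vc=[18, 25]

SEQ = [MISS, MISS, VC-HIT, L1-HIT, L1-HIT, MISS, L1-HIT, L1-HIT, L1-HIT, L1-HIT, MISS, VC-HIT, VC-HIT, L1-HIT]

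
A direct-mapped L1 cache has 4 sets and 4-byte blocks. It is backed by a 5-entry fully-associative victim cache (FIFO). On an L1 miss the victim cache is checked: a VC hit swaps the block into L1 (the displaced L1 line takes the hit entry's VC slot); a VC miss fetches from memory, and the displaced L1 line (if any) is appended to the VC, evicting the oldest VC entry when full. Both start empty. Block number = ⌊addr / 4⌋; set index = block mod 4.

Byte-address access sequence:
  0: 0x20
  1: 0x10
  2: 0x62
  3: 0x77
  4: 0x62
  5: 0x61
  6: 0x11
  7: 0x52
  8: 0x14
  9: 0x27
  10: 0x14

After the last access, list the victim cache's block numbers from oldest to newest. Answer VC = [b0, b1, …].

#0 0x20→b8/s0 MISS; vc=[]
#1 0x10→b4/s0 MISS; vc=[8]
#2 0x62→b24/s0 MISS; vc=[8,4]
#3 0x77→b29/s1 MISS; vc=[8,4]
#4 0x62→b24/s0 L1-HIT; vc=[8,4]
#5 0x61→b24/s0 L1-HIT; vc=[8,4]
#6 0x11→b4/s0 VC-HIT; vc=[8,24]
#7 0x52→b20/s0 MISS; vc=[8,24,4]
#8 0x14→b5/s1 MISS; vc=[8,24,4,29]
#9 0x27→b9/s1 MISS; vc=[8,24,4,29,5]
#10 0x14→b5/s1 VC-HIT; vc=[8,24,4,29,9]

VC = [8, 24, 4, 29, 9]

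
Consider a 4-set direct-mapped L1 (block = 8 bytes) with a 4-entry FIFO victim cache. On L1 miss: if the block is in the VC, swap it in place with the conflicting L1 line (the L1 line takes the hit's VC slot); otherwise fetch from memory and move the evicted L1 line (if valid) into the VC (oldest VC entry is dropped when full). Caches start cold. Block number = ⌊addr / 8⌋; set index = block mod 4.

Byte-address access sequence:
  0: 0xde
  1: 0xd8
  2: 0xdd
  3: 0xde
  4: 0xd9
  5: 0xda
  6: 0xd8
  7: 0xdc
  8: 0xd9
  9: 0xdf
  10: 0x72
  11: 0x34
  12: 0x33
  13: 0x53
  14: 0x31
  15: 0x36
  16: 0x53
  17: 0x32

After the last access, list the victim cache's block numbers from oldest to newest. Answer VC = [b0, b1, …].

0: 0xde (blk 27, set 3) → MISS  vc=[]
1: 0xd8 (blk 27, set 3) → L1-HIT  vc=[]
2: 0xdd (blk 27, set 3) → L1-HIT  vc=[]
3: 0xde (blk 27, set 3) → L1-HIT  vc=[]
4: 0xd9 (blk 27, set 3) → L1-HIT  vc=[]
5: 0xda (blk 27, set 3) → L1-HIT  vc=[]
6: 0xd8 (blk 27, set 3) → L1-HIT  vc=[]
7: 0xdc (blk 27, set 3) → L1-HIT  vc=[]
8: 0xd9 (blk 27, set 3) → L1-HIT  vc=[]
9: 0xdf (blk 27, set 3) → L1-HIT  vc=[]
10: 0x72 (blk 14, set 2) → MISS  vc=[]
11: 0x34 (blk 6, set 2) → MISS  vc=[14]
12: 0x33 (blk 6, set 2) → L1-HIT  vc=[14]
13: 0x53 (blk 10, set 2) → MISS  vc=[14, 6]
14: 0x31 (blk 6, set 2) → VC-HIT  vc=[14, 10]
15: 0x36 (blk 6, set 2) → L1-HIT  vc=[14, 10]
16: 0x53 (blk 10, set 2) → VC-HIT  vc=[14, 6]
17: 0x32 (blk 6, set 2) → VC-HIT  vc=[14, 10]

VC = [14, 10]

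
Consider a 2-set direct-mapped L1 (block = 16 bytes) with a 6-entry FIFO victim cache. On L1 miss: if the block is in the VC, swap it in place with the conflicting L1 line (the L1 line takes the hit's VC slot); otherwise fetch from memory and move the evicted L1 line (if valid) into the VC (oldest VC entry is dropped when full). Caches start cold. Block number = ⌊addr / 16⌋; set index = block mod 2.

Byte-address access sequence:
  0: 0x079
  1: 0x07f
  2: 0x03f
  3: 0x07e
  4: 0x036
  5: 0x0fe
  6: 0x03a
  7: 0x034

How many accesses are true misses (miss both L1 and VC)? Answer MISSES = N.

  [0] addr=0x79 blk=7 s=1: MISS | VC []
  [1] addr=0x7f blk=7 s=1: L1-HIT | VC []
  [2] addr=0x3f blk=3 s=1: MISS | VC [7]
  [3] addr=0x7e blk=7 s=1: VC-HIT | VC [3]
  [4] addr=0x36 blk=3 s=1: VC-HIT | VC [7]
  [5] addr=0xfe blk=15 s=1: MISS | VC [7, 3]
  [6] addr=0x3a blk=3 s=1: VC-HIT | VC [7, 15]
  [7] addr=0x34 blk=3 s=1: L1-HIT | VC [7, 15]

MISSES = 3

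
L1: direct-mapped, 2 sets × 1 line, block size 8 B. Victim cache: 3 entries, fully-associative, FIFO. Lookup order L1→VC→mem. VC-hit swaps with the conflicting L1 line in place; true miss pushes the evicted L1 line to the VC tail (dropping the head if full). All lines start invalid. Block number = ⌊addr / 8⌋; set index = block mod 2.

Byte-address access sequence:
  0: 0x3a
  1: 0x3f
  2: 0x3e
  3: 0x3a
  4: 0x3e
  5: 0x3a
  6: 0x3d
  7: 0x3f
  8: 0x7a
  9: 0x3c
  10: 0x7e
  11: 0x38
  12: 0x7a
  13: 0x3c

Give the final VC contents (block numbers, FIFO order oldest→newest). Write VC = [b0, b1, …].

VC = [15]

0: 0x3a (blk 7, set 1) → MISS  vc=[]
1: 0x3f (blk 7, set 1) → L1-HIT  vc=[]
2: 0x3e (blk 7, set 1) → L1-HIT  vc=[]
3: 0x3a (blk 7, set 1) → L1-HIT  vc=[]
4: 0x3e (blk 7, set 1) → L1-HIT  vc=[]
5: 0x3a (blk 7, set 1) → L1-HIT  vc=[]
6: 0x3d (blk 7, set 1) → L1-HIT  vc=[]
7: 0x3f (blk 7, set 1) → L1-HIT  vc=[]
8: 0x7a (blk 15, set 1) → MISS  vc=[7]
9: 0x3c (blk 7, set 1) → VC-HIT  vc=[15]
10: 0x7e (blk 15, set 1) → VC-HIT  vc=[7]
11: 0x38 (blk 7, set 1) → VC-HIT  vc=[15]
12: 0x7a (blk 15, set 1) → VC-HIT  vc=[7]
13: 0x3c (blk 7, set 1) → VC-HIT  vc=[15]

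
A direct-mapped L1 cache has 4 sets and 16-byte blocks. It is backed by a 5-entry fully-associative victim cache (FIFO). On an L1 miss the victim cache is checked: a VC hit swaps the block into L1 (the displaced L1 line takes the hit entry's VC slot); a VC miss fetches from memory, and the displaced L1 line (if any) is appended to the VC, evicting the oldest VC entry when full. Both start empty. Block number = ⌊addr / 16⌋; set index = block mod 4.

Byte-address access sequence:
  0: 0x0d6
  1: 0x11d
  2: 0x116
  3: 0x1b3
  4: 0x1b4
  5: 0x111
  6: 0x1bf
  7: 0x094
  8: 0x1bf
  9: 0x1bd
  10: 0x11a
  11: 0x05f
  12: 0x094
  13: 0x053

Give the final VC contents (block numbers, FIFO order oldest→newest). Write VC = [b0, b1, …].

VC = [13, 9, 17]

0: 0xd6 (blk 13, set 1) → MISS  vc=[]
1: 0x11d (blk 17, set 1) → MISS  vc=[13]
2: 0x116 (blk 17, set 1) → L1-HIT  vc=[13]
3: 0x1b3 (blk 27, set 3) → MISS  vc=[13]
4: 0x1b4 (blk 27, set 3) → L1-HIT  vc=[13]
5: 0x111 (blk 17, set 1) → L1-HIT  vc=[13]
6: 0x1bf (blk 27, set 3) → L1-HIT  vc=[13]
7: 0x94 (blk 9, set 1) → MISS  vc=[13, 17]
8: 0x1bf (blk 27, set 3) → L1-HIT  vc=[13, 17]
9: 0x1bd (blk 27, set 3) → L1-HIT  vc=[13, 17]
10: 0x11a (blk 17, set 1) → VC-HIT  vc=[13, 9]
11: 0x5f (blk 5, set 1) → MISS  vc=[13, 9, 17]
12: 0x94 (blk 9, set 1) → VC-HIT  vc=[13, 5, 17]
13: 0x53 (blk 5, set 1) → VC-HIT  vc=[13, 9, 17]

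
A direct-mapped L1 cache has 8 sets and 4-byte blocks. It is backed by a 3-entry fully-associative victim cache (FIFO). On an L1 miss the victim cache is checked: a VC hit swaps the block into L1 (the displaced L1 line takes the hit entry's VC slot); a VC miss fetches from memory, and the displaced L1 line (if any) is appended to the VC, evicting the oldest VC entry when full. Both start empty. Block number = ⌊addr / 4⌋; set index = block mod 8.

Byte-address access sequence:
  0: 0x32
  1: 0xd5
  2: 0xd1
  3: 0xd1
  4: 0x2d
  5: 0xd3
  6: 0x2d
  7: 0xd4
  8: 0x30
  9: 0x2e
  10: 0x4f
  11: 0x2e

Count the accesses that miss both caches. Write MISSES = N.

MISSES = 5

0: 0x32 (blk 12, set 4) → MISS  vc=[]
1: 0xd5 (blk 53, set 5) → MISS  vc=[]
2: 0xd1 (blk 52, set 4) → MISS  vc=[12]
3: 0xd1 (blk 52, set 4) → L1-HIT  vc=[12]
4: 0x2d (blk 11, set 3) → MISS  vc=[12]
5: 0xd3 (blk 52, set 4) → L1-HIT  vc=[12]
6: 0x2d (blk 11, set 3) → L1-HIT  vc=[12]
7: 0xd4 (blk 53, set 5) → L1-HIT  vc=[12]
8: 0x30 (blk 12, set 4) → VC-HIT  vc=[52]
9: 0x2e (blk 11, set 3) → L1-HIT  vc=[52]
10: 0x4f (blk 19, set 3) → MISS  vc=[52, 11]
11: 0x2e (blk 11, set 3) → VC-HIT  vc=[52, 19]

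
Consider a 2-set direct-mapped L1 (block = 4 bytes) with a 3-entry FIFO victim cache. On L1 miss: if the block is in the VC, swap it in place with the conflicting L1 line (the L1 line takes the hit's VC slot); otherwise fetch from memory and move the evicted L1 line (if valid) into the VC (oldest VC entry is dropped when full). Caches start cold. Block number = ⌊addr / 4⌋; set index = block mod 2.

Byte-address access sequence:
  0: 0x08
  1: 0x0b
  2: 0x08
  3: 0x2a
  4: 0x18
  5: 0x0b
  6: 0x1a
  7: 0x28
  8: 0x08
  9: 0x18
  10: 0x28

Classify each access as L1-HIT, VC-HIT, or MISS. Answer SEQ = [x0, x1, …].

SEQ = [MISS, L1-HIT, L1-HIT, MISS, MISS, VC-HIT, VC-HIT, VC-HIT, VC-HIT, VC-HIT, VC-HIT]

0: 0x8 (blk 2, set 0) → MISS  vc=[]
1: 0xb (blk 2, set 0) → L1-HIT  vc=[]
2: 0x8 (blk 2, set 0) → L1-HIT  vc=[]
3: 0x2a (blk 10, set 0) → MISS  vc=[2]
4: 0x18 (blk 6, set 0) → MISS  vc=[2, 10]
5: 0xb (blk 2, set 0) → VC-HIT  vc=[6, 10]
6: 0x1a (blk 6, set 0) → VC-HIT  vc=[2, 10]
7: 0x28 (blk 10, set 0) → VC-HIT  vc=[2, 6]
8: 0x8 (blk 2, set 0) → VC-HIT  vc=[10, 6]
9: 0x18 (blk 6, set 0) → VC-HIT  vc=[10, 2]
10: 0x28 (blk 10, set 0) → VC-HIT  vc=[6, 2]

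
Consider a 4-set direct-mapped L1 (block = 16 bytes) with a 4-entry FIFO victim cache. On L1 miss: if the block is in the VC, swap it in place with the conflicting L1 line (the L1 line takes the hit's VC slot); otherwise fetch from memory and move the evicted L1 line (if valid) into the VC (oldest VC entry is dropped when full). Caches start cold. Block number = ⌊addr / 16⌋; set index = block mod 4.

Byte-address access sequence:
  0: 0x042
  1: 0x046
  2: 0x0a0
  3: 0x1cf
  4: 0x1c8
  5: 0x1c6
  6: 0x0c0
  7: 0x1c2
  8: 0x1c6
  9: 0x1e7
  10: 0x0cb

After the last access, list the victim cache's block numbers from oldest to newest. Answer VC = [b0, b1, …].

#0 0x42→b4/s0 MISS; vc=[]
#1 0x46→b4/s0 L1-HIT; vc=[]
#2 0xa0→b10/s2 MISS; vc=[]
#3 0x1cf→b28/s0 MISS; vc=[4]
#4 0x1c8→b28/s0 L1-HIT; vc=[4]
#5 0x1c6→b28/s0 L1-HIT; vc=[4]
#6 0xc0→b12/s0 MISS; vc=[4,28]
#7 0x1c2→b28/s0 VC-HIT; vc=[4,12]
#8 0x1c6→b28/s0 L1-HIT; vc=[4,12]
#9 0x1e7→b30/s2 MISS; vc=[4,12,10]
#10 0xcb→b12/s0 VC-HIT; vc=[4,28,10]

VC = [4, 28, 10]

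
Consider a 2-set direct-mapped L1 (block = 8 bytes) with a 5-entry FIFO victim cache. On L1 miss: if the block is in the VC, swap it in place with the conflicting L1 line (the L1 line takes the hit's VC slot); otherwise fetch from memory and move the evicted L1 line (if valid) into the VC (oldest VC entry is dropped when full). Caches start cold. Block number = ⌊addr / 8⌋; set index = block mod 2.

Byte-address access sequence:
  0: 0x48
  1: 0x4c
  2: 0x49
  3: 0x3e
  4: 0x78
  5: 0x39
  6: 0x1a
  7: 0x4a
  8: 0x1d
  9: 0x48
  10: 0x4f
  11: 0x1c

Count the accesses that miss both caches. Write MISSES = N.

  [0] addr=0x48 blk=9 s=1: MISS | VC []
  [1] addr=0x4c blk=9 s=1: L1-HIT | VC []
  [2] addr=0x49 blk=9 s=1: L1-HIT | VC []
  [3] addr=0x3e blk=7 s=1: MISS | VC [9]
  [4] addr=0x78 blk=15 s=1: MISS | VC [9, 7]
  [5] addr=0x39 blk=7 s=1: VC-HIT | VC [9, 15]
  [6] addr=0x1a blk=3 s=1: MISS | VC [9, 15, 7]
  [7] addr=0x4a blk=9 s=1: VC-HIT | VC [3, 15, 7]
  [8] addr=0x1d blk=3 s=1: VC-HIT | VC [9, 15, 7]
  [9] addr=0x48 blk=9 s=1: VC-HIT | VC [3, 15, 7]
  [10] addr=0x4f blk=9 s=1: L1-HIT | VC [3, 15, 7]
  [11] addr=0x1c blk=3 s=1: VC-HIT | VC [9, 15, 7]

MISSES = 4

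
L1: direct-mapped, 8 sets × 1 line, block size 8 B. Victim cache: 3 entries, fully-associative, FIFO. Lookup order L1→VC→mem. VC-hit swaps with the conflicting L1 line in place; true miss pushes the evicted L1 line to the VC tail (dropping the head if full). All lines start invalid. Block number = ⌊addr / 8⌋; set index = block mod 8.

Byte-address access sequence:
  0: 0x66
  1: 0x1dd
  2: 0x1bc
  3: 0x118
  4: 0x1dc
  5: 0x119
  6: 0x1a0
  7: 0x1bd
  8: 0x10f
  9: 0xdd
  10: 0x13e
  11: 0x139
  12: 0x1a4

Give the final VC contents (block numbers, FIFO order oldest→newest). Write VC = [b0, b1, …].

VC = [12, 35, 55]

#0 0x66→b12/s4 MISS; vc=[]
#1 0x1dd→b59/s3 MISS; vc=[]
#2 0x1bc→b55/s7 MISS; vc=[]
#3 0x118→b35/s3 MISS; vc=[59]
#4 0x1dc→b59/s3 VC-HIT; vc=[35]
#5 0x119→b35/s3 VC-HIT; vc=[59]
#6 0x1a0→b52/s4 MISS; vc=[59,12]
#7 0x1bd→b55/s7 L1-HIT; vc=[59,12]
#8 0x10f→b33/s1 MISS; vc=[59,12]
#9 0xdd→b27/s3 MISS; vc=[59,12,35]
#10 0x13e→b39/s7 MISS; vc=[12,35,55]
#11 0x139→b39/s7 L1-HIT; vc=[12,35,55]
#12 0x1a4→b52/s4 L1-HIT; vc=[12,35,55]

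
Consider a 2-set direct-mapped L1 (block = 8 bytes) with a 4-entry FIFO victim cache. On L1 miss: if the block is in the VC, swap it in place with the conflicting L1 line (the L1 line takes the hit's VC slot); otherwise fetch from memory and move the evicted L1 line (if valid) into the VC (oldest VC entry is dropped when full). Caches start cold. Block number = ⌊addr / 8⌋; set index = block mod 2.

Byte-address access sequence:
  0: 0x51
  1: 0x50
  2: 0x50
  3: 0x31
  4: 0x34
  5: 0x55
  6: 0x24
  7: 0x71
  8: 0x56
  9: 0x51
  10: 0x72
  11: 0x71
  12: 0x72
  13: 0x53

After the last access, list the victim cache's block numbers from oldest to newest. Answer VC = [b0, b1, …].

0: 0x51 (blk 10, set 0) → MISS  vc=[]
1: 0x50 (blk 10, set 0) → L1-HIT  vc=[]
2: 0x50 (blk 10, set 0) → L1-HIT  vc=[]
3: 0x31 (blk 6, set 0) → MISS  vc=[10]
4: 0x34 (blk 6, set 0) → L1-HIT  vc=[10]
5: 0x55 (blk 10, set 0) → VC-HIT  vc=[6]
6: 0x24 (blk 4, set 0) → MISS  vc=[6, 10]
7: 0x71 (blk 14, set 0) → MISS  vc=[6, 10, 4]
8: 0x56 (blk 10, set 0) → VC-HIT  vc=[6, 14, 4]
9: 0x51 (blk 10, set 0) → L1-HIT  vc=[6, 14, 4]
10: 0x72 (blk 14, set 0) → VC-HIT  vc=[6, 10, 4]
11: 0x71 (blk 14, set 0) → L1-HIT  vc=[6, 10, 4]
12: 0x72 (blk 14, set 0) → L1-HIT  vc=[6, 10, 4]
13: 0x53 (blk 10, set 0) → VC-HIT  vc=[6, 14, 4]

VC = [6, 14, 4]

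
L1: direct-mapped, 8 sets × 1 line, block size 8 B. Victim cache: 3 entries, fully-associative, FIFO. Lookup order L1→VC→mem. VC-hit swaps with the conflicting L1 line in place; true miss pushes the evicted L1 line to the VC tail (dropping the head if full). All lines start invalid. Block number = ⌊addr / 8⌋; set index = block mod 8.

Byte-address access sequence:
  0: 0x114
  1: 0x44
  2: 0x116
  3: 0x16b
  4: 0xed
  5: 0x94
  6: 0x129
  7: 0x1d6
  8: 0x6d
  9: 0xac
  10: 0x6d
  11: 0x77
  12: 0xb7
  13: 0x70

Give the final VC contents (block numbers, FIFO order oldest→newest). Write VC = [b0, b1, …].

0: 0x114 (blk 34, set 2) → MISS  vc=[]
1: 0x44 (blk 8, set 0) → MISS  vc=[]
2: 0x116 (blk 34, set 2) → L1-HIT  vc=[]
3: 0x16b (blk 45, set 5) → MISS  vc=[]
4: 0xed (blk 29, set 5) → MISS  vc=[45]
5: 0x94 (blk 18, set 2) → MISS  vc=[45, 34]
6: 0x129 (blk 37, set 5) → MISS  vc=[45, 34, 29]
7: 0x1d6 (blk 58, set 2) → MISS  vc=[34, 29, 18]
8: 0x6d (blk 13, set 5) → MISS  vc=[29, 18, 37]
9: 0xac (blk 21, set 5) → MISS  vc=[18, 37, 13]
10: 0x6d (blk 13, set 5) → VC-HIT  vc=[18, 37, 21]
11: 0x77 (blk 14, set 6) → MISS  vc=[18, 37, 21]
12: 0xb7 (blk 22, set 6) → MISS  vc=[37, 21, 14]
13: 0x70 (blk 14, set 6) → VC-HIT  vc=[37, 21, 22]

VC = [37, 21, 22]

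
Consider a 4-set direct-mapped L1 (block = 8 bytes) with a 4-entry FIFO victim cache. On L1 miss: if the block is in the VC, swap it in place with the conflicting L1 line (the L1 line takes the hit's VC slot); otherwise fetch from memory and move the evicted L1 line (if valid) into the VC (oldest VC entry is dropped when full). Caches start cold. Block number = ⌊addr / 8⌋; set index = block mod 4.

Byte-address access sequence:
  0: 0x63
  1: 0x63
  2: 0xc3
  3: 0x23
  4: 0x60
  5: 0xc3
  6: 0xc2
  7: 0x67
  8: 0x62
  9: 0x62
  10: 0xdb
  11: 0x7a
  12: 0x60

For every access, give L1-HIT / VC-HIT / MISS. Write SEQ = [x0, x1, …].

SEQ = [MISS, L1-HIT, MISS, MISS, VC-HIT, VC-HIT, L1-HIT, VC-HIT, L1-HIT, L1-HIT, MISS, MISS, L1-HIT]

  [0] addr=0x63 blk=12 s=0: MISS | VC []
  [1] addr=0x63 blk=12 s=0: L1-HIT | VC []
  [2] addr=0xc3 blk=24 s=0: MISS | VC [12]
  [3] addr=0x23 blk=4 s=0: MISS | VC [12, 24]
  [4] addr=0x60 blk=12 s=0: VC-HIT | VC [4, 24]
  [5] addr=0xc3 blk=24 s=0: VC-HIT | VC [4, 12]
  [6] addr=0xc2 blk=24 s=0: L1-HIT | VC [4, 12]
  [7] addr=0x67 blk=12 s=0: VC-HIT | VC [4, 24]
  [8] addr=0x62 blk=12 s=0: L1-HIT | VC [4, 24]
  [9] addr=0x62 blk=12 s=0: L1-HIT | VC [4, 24]
  [10] addr=0xdb blk=27 s=3: MISS | VC [4, 24]
  [11] addr=0x7a blk=15 s=3: MISS | VC [4, 24, 27]
  [12] addr=0x60 blk=12 s=0: L1-HIT | VC [4, 24, 27]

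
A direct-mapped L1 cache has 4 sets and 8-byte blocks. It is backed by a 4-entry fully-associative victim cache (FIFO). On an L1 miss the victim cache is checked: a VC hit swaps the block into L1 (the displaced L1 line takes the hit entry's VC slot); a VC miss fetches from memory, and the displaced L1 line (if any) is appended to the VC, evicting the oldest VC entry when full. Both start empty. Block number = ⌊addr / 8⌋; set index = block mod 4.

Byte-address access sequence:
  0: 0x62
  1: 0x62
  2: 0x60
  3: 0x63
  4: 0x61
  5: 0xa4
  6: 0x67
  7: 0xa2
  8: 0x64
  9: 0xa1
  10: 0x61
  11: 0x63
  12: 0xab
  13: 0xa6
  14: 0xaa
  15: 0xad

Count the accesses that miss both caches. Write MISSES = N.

0: 0x62 (blk 12, set 0) → MISS  vc=[]
1: 0x62 (blk 12, set 0) → L1-HIT  vc=[]
2: 0x60 (blk 12, set 0) → L1-HIT  vc=[]
3: 0x63 (blk 12, set 0) → L1-HIT  vc=[]
4: 0x61 (blk 12, set 0) → L1-HIT  vc=[]
5: 0xa4 (blk 20, set 0) → MISS  vc=[12]
6: 0x67 (blk 12, set 0) → VC-HIT  vc=[20]
7: 0xa2 (blk 20, set 0) → VC-HIT  vc=[12]
8: 0x64 (blk 12, set 0) → VC-HIT  vc=[20]
9: 0xa1 (blk 20, set 0) → VC-HIT  vc=[12]
10: 0x61 (blk 12, set 0) → VC-HIT  vc=[20]
11: 0x63 (blk 12, set 0) → L1-HIT  vc=[20]
12: 0xab (blk 21, set 1) → MISS  vc=[20]
13: 0xa6 (blk 20, set 0) → VC-HIT  vc=[12]
14: 0xaa (blk 21, set 1) → L1-HIT  vc=[12]
15: 0xad (blk 21, set 1) → L1-HIT  vc=[12]

MISSES = 3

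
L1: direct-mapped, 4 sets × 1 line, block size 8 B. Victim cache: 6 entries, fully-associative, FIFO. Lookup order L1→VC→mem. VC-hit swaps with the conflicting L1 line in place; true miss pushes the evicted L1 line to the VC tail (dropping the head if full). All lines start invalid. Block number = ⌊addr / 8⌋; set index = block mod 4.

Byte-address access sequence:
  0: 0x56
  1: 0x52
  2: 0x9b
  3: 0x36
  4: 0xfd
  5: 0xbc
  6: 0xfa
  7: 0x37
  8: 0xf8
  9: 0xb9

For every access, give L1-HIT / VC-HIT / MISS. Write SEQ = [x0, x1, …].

SEQ = [MISS, L1-HIT, MISS, MISS, MISS, MISS, VC-HIT, L1-HIT, L1-HIT, VC-HIT]

#0 0x56→b10/s2 MISS; vc=[]
#1 0x52→b10/s2 L1-HIT; vc=[]
#2 0x9b→b19/s3 MISS; vc=[]
#3 0x36→b6/s2 MISS; vc=[10]
#4 0xfd→b31/s3 MISS; vc=[10,19]
#5 0xbc→b23/s3 MISS; vc=[10,19,31]
#6 0xfa→b31/s3 VC-HIT; vc=[10,19,23]
#7 0x37→b6/s2 L1-HIT; vc=[10,19,23]
#8 0xf8→b31/s3 L1-HIT; vc=[10,19,23]
#9 0xb9→b23/s3 VC-HIT; vc=[10,19,31]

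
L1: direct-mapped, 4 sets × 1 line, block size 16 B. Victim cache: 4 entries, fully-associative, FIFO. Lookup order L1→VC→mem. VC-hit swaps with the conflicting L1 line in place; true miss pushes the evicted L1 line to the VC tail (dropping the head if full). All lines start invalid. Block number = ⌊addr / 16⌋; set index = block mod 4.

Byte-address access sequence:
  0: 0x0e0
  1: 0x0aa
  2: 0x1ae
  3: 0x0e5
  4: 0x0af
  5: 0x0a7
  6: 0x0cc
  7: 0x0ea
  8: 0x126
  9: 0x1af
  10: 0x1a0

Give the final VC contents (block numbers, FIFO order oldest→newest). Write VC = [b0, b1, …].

VC = [18, 10, 14]

#0 0xe0→b14/s2 MISS; vc=[]
#1 0xaa→b10/s2 MISS; vc=[14]
#2 0x1ae→b26/s2 MISS; vc=[14,10]
#3 0xe5→b14/s2 VC-HIT; vc=[26,10]
#4 0xaf→b10/s2 VC-HIT; vc=[26,14]
#5 0xa7→b10/s2 L1-HIT; vc=[26,14]
#6 0xcc→b12/s0 MISS; vc=[26,14]
#7 0xea→b14/s2 VC-HIT; vc=[26,10]
#8 0x126→b18/s2 MISS; vc=[26,10,14]
#9 0x1af→b26/s2 VC-HIT; vc=[18,10,14]
#10 0x1a0→b26/s2 L1-HIT; vc=[18,10,14]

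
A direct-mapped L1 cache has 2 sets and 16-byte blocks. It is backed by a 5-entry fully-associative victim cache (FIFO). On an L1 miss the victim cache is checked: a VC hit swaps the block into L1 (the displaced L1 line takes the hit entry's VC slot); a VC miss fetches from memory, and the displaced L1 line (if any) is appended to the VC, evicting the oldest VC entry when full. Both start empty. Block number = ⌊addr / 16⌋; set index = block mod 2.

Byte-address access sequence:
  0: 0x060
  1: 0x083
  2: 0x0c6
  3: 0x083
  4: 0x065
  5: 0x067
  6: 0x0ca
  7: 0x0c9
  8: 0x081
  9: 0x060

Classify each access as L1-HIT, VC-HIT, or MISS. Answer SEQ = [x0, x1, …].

SEQ = [MISS, MISS, MISS, VC-HIT, VC-HIT, L1-HIT, VC-HIT, L1-HIT, VC-HIT, VC-HIT]

#0 0x60→b6/s0 MISS; vc=[]
#1 0x83→b8/s0 MISS; vc=[6]
#2 0xc6→b12/s0 MISS; vc=[6,8]
#3 0x83→b8/s0 VC-HIT; vc=[6,12]
#4 0x65→b6/s0 VC-HIT; vc=[8,12]
#5 0x67→b6/s0 L1-HIT; vc=[8,12]
#6 0xca→b12/s0 VC-HIT; vc=[8,6]
#7 0xc9→b12/s0 L1-HIT; vc=[8,6]
#8 0x81→b8/s0 VC-HIT; vc=[12,6]
#9 0x60→b6/s0 VC-HIT; vc=[12,8]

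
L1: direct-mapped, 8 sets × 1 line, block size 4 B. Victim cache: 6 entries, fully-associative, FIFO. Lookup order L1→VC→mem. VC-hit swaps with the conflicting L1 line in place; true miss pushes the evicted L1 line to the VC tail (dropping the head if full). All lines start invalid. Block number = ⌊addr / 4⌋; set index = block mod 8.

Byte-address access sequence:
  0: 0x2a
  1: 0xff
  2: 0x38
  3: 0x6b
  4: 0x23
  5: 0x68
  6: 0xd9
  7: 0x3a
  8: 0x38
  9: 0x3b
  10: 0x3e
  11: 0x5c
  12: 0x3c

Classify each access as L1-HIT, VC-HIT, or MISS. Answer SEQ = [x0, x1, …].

SEQ = [MISS, MISS, MISS, MISS, MISS, L1-HIT, MISS, VC-HIT, L1-HIT, L1-HIT, MISS, MISS, VC-HIT]

#0 0x2a→b10/s2 MISS; vc=[]
#1 0xff→b63/s7 MISS; vc=[]
#2 0x38→b14/s6 MISS; vc=[]
#3 0x6b→b26/s2 MISS; vc=[10]
#4 0x23→b8/s0 MISS; vc=[10]
#5 0x68→b26/s2 L1-HIT; vc=[10]
#6 0xd9→b54/s6 MISS; vc=[10,14]
#7 0x3a→b14/s6 VC-HIT; vc=[10,54]
#8 0x38→b14/s6 L1-HIT; vc=[10,54]
#9 0x3b→b14/s6 L1-HIT; vc=[10,54]
#10 0x3e→b15/s7 MISS; vc=[10,54,63]
#11 0x5c→b23/s7 MISS; vc=[10,54,63,15]
#12 0x3c→b15/s7 VC-HIT; vc=[10,54,63,23]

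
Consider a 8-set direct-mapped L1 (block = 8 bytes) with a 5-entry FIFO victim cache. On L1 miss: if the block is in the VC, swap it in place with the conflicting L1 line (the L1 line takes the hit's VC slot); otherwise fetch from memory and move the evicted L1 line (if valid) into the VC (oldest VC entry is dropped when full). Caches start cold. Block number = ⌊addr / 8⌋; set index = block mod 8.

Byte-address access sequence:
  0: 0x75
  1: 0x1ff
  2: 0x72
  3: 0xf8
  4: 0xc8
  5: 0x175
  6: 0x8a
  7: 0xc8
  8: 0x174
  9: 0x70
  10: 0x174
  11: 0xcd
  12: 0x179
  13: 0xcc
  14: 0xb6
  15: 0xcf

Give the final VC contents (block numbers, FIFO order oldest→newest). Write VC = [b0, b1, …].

VC = [63, 14, 17, 31, 46]

0: 0x75 (blk 14, set 6) → MISS  vc=[]
1: 0x1ff (blk 63, set 7) → MISS  vc=[]
2: 0x72 (blk 14, set 6) → L1-HIT  vc=[]
3: 0xf8 (blk 31, set 7) → MISS  vc=[63]
4: 0xc8 (blk 25, set 1) → MISS  vc=[63]
5: 0x175 (blk 46, set 6) → MISS  vc=[63, 14]
6: 0x8a (blk 17, set 1) → MISS  vc=[63, 14, 25]
7: 0xc8 (blk 25, set 1) → VC-HIT  vc=[63, 14, 17]
8: 0x174 (blk 46, set 6) → L1-HIT  vc=[63, 14, 17]
9: 0x70 (blk 14, set 6) → VC-HIT  vc=[63, 46, 17]
10: 0x174 (blk 46, set 6) → VC-HIT  vc=[63, 14, 17]
11: 0xcd (blk 25, set 1) → L1-HIT  vc=[63, 14, 17]
12: 0x179 (blk 47, set 7) → MISS  vc=[63, 14, 17, 31]
13: 0xcc (blk 25, set 1) → L1-HIT  vc=[63, 14, 17, 31]
14: 0xb6 (blk 22, set 6) → MISS  vc=[63, 14, 17, 31, 46]
15: 0xcf (blk 25, set 1) → L1-HIT  vc=[63, 14, 17, 31, 46]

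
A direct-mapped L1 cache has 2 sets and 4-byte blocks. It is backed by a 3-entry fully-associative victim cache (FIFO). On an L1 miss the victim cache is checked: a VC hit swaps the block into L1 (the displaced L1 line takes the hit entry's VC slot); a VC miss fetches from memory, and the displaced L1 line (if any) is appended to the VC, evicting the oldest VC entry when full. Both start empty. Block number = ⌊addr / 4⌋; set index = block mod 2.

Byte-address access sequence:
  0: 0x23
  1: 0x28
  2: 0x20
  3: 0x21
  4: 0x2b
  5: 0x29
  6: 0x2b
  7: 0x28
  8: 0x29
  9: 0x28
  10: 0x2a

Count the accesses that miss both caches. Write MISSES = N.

MISSES = 2

0: 0x23 (blk 8, set 0) → MISS  vc=[]
1: 0x28 (blk 10, set 0) → MISS  vc=[8]
2: 0x20 (blk 8, set 0) → VC-HIT  vc=[10]
3: 0x21 (blk 8, set 0) → L1-HIT  vc=[10]
4: 0x2b (blk 10, set 0) → VC-HIT  vc=[8]
5: 0x29 (blk 10, set 0) → L1-HIT  vc=[8]
6: 0x2b (blk 10, set 0) → L1-HIT  vc=[8]
7: 0x28 (blk 10, set 0) → L1-HIT  vc=[8]
8: 0x29 (blk 10, set 0) → L1-HIT  vc=[8]
9: 0x28 (blk 10, set 0) → L1-HIT  vc=[8]
10: 0x2a (blk 10, set 0) → L1-HIT  vc=[8]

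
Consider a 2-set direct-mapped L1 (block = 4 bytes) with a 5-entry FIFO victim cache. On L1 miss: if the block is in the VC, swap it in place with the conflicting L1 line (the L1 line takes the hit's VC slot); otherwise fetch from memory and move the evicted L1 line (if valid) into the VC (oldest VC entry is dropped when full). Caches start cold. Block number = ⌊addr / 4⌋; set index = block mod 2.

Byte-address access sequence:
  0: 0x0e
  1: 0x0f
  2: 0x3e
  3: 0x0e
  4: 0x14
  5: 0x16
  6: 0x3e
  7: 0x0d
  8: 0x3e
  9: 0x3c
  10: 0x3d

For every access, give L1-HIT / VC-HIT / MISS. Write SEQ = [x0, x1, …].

SEQ = [MISS, L1-HIT, MISS, VC-HIT, MISS, L1-HIT, VC-HIT, VC-HIT, VC-HIT, L1-HIT, L1-HIT]

#0 0xe→b3/s1 MISS; vc=[]
#1 0xf→b3/s1 L1-HIT; vc=[]
#2 0x3e→b15/s1 MISS; vc=[3]
#3 0xe→b3/s1 VC-HIT; vc=[15]
#4 0x14→b5/s1 MISS; vc=[15,3]
#5 0x16→b5/s1 L1-HIT; vc=[15,3]
#6 0x3e→b15/s1 VC-HIT; vc=[5,3]
#7 0xd→b3/s1 VC-HIT; vc=[5,15]
#8 0x3e→b15/s1 VC-HIT; vc=[5,3]
#9 0x3c→b15/s1 L1-HIT; vc=[5,3]
#10 0x3d→b15/s1 L1-HIT; vc=[5,3]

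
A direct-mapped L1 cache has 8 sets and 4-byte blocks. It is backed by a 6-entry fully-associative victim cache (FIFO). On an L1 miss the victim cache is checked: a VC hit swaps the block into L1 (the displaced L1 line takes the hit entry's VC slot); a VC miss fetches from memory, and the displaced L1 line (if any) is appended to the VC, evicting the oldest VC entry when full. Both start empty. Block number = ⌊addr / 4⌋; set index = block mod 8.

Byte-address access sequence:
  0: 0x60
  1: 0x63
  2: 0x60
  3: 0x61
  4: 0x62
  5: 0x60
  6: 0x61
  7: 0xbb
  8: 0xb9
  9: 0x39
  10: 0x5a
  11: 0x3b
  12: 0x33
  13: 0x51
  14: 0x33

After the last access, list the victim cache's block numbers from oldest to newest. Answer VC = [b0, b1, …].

  [0] addr=0x60 blk=24 s=0: MISS | VC []
  [1] addr=0x63 blk=24 s=0: L1-HIT | VC []
  [2] addr=0x60 blk=24 s=0: L1-HIT | VC []
  [3] addr=0x61 blk=24 s=0: L1-HIT | VC []
  [4] addr=0x62 blk=24 s=0: L1-HIT | VC []
  [5] addr=0x60 blk=24 s=0: L1-HIT | VC []
  [6] addr=0x61 blk=24 s=0: L1-HIT | VC []
  [7] addr=0xbb blk=46 s=6: MISS | VC []
  [8] addr=0xb9 blk=46 s=6: L1-HIT | VC []
  [9] addr=0x39 blk=14 s=6: MISS | VC [46]
  [10] addr=0x5a blk=22 s=6: MISS | VC [46, 14]
  [11] addr=0x3b blk=14 s=6: VC-HIT | VC [46, 22]
  [12] addr=0x33 blk=12 s=4: MISS | VC [46, 22]
  [13] addr=0x51 blk=20 s=4: MISS | VC [46, 22, 12]
  [14] addr=0x33 blk=12 s=4: VC-HIT | VC [46, 22, 20]

VC = [46, 22, 20]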